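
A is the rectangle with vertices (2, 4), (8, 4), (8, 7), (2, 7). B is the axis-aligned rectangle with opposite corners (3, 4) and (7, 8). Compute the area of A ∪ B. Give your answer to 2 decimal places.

By inclusion–exclusion:
Individual areas: |A| = 18, |B| = 16.
|A∩B|: x∈[3,7], y∈[4,7] → 4·3 = 12.
|A ∪ B| = 34 − 12 = 22.00.

22.00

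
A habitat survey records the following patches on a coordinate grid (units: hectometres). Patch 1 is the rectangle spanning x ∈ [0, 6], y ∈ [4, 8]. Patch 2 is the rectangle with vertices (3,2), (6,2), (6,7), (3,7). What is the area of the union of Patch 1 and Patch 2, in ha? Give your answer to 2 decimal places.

30.00

By inclusion–exclusion:
Individual areas: |Patch 1| = 24, |Patch 2| = 15.
|Patch 1∩Patch 2|: x∈[3,6], y∈[4,7] → 3·3 = 9.
|Patch 1 ∪ Patch 2| = 39 − 9 = 30.00.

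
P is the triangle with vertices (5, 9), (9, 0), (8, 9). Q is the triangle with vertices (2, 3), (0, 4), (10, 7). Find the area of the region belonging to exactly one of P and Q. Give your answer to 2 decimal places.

|P| = 13.5, |Q| = 8, |P∩Q| = 0.9304.
|P △ Q| = |P| + |Q| − 2·|P∩Q| = 13.5 + 8 − 1.8608 = 19.64.

19.64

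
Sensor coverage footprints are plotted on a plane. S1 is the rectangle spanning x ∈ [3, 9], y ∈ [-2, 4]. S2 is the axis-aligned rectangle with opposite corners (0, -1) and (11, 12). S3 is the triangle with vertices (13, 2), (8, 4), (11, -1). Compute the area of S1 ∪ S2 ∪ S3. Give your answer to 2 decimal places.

By inclusion–exclusion:
Individual areas: |S1| = 36, |S2| = 143, |S3| = 9.5.
|S1∩S2|: x∈[3,9], y∈[-1,4] → 6·5 = 30.
|S1∩S3| = 0.6333.
|S2∩S3| = 5.7.
|S1∩S2∩S3| = 0.6333.
|S1 ∪ S2 ∪ S3| = 188.5 − 36.3333 + 0.6333 = 152.80.

152.80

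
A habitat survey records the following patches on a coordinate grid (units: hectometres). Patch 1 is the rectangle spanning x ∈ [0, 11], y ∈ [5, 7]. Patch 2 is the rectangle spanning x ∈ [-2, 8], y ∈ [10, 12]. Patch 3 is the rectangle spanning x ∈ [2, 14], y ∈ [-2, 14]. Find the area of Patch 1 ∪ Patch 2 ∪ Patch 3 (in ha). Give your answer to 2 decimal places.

204.00

By inclusion–exclusion:
Individual areas: |Patch 1| = 22, |Patch 2| = 20, |Patch 3| = 192.
|Patch 1∩Patch 2| = 0 (no overlap).
|Patch 1∩Patch 3|: x∈[2,11], y∈[5,7] → 9·2 = 18.
|Patch 2∩Patch 3|: x∈[2,8], y∈[10,12] → 6·2 = 12.
|Patch 1∩Patch 2∩Patch 3| = 0.
|Patch 1 ∪ Patch 2 ∪ Patch 3| = 234 − 30 + 0 = 204.00.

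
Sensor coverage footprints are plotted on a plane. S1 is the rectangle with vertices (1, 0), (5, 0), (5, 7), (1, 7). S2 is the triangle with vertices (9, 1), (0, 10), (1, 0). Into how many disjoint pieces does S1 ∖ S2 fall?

S1 ∖ S2 splits into 2 disjoint pieces (area 1, area 2).

2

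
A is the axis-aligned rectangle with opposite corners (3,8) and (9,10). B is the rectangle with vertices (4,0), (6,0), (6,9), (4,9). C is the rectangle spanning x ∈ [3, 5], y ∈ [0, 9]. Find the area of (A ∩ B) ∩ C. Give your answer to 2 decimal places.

The region (A ∩ B) ∩ C is the polygon with vertices (4,9), (5,9), (5,8), (4,8).
By the shoelace formula its area is 1.00.

1.00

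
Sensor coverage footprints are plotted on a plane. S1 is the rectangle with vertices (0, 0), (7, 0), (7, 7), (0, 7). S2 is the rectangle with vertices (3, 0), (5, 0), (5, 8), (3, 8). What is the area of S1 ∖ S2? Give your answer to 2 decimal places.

35.00

|S1∩S2|: x∈[3,5], y∈[0,7] → 2·7 = 14.
|S1| = 49.
|S1 ∖ S2| = |S1| − |S1∩S2| = 49 − 14 = 35.00.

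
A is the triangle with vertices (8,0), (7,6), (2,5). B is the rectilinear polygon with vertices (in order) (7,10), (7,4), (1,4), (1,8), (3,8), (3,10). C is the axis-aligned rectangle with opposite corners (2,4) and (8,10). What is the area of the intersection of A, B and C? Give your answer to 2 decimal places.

The intersection is the polygon with vertices (7,6), (7,4), (3.2,4), (2,5).
By the shoelace formula its area is 6.90.

6.90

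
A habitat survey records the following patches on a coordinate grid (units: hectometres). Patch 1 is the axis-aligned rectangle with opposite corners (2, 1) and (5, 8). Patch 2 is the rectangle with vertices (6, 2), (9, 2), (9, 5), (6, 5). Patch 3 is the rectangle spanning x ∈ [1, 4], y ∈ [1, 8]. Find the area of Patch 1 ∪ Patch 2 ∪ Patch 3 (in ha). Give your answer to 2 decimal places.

37.00

By inclusion–exclusion:
Individual areas: |Patch 1| = 21, |Patch 2| = 9, |Patch 3| = 21.
|Patch 1∩Patch 2| = 0 (no overlap).
|Patch 1∩Patch 3|: x∈[2,4], y∈[1,8] → 2·7 = 14.
|Patch 2∩Patch 3| = 0 (no overlap).
|Patch 1∩Patch 2∩Patch 3| = 0.
|Patch 1 ∪ Patch 2 ∪ Patch 3| = 51 − 14 + 0 = 37.00.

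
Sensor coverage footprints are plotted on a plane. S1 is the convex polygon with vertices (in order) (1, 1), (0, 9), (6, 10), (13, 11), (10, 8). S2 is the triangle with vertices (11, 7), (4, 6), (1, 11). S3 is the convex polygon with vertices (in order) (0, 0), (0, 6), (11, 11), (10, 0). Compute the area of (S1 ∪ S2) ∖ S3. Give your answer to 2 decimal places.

|S1 ∪ S2| = 59.6962.
|(S1 ∪ S2) ∩ S3| = 40.8171.
|(S1 ∪ S2) ∖ S3| = 59.6962 − 40.8171 = 18.88.

18.88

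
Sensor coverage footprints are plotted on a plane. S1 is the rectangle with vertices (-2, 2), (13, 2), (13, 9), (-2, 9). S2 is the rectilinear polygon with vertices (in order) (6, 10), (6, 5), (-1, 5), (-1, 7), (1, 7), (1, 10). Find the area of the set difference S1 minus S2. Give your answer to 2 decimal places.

81.00

|S1| = 105, |S1∩S2| = 24.
|S1 ∖ S2| = |S1| − |S1∩S2| = 105 − 24 = 81.00.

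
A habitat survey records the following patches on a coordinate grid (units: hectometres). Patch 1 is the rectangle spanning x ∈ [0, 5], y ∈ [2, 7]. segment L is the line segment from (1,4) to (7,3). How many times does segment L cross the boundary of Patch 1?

1

The segment meets the boundary at (5,3.333).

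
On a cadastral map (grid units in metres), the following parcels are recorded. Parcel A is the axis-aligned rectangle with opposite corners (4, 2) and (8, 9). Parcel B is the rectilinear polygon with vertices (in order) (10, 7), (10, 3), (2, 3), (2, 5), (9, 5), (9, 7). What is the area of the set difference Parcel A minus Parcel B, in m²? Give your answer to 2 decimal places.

|Parcel A| = 28, |Parcel A∩Parcel B| = 8.
|Parcel A ∖ Parcel B| = |Parcel A| − |Parcel A∩Parcel B| = 28 − 8 = 20.00.

20.00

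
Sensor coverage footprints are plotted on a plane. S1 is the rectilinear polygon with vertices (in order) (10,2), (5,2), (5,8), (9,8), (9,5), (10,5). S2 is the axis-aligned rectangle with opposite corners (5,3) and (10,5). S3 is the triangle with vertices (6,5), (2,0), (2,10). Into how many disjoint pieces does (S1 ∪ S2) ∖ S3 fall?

1

(S1 ∪ S2) ∖ S3 is a single connected region.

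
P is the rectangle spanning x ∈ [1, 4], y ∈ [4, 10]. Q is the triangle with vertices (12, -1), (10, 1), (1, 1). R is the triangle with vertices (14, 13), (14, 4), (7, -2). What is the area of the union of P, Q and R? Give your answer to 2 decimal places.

By inclusion–exclusion:
Individual areas: |P| = 18, |Q| = 9, |R| = 31.5.
|P∩Q| = 0.
|P∩R| = 0.
|Q∩R| = 2.1222.
|P∩Q∩R| = 0.
|P ∪ Q ∪ R| = 58.5 − 2.1222 + 0 = 56.38.

56.38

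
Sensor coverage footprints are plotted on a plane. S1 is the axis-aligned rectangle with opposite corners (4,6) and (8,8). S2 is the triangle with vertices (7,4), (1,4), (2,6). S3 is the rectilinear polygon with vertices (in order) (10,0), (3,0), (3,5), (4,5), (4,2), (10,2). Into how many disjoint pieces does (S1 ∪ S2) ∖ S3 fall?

2

(S1 ∪ S2) ∖ S3 splits into 2 disjoint pieces (area 8, area 5).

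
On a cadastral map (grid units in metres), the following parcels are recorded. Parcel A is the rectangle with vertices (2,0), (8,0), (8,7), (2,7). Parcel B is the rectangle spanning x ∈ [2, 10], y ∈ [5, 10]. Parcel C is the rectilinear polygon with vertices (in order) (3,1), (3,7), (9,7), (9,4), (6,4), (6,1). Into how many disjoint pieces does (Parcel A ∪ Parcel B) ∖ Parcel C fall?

(Parcel A ∪ Parcel B) ∖ Parcel C is a single connected region.

1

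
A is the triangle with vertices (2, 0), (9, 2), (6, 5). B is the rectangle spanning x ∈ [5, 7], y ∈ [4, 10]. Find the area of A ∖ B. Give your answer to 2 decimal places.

|A| = 13.5, |A∩B| = 0.9.
|A ∖ B| = |A| − |A∩B| = 13.5 − 0.9 = 12.60.

12.60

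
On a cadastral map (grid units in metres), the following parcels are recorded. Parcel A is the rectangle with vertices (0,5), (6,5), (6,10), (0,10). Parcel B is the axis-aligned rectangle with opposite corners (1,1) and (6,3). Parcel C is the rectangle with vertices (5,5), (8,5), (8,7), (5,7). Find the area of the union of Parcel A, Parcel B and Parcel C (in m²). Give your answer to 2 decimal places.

44.00

By inclusion–exclusion:
Individual areas: |Parcel A| = 30, |Parcel B| = 10, |Parcel C| = 6.
|Parcel A∩Parcel B| = 0 (no overlap).
|Parcel A∩Parcel C|: x∈[5,6], y∈[5,7] → 1·2 = 2.
|Parcel B∩Parcel C| = 0 (no overlap).
|Parcel A∩Parcel B∩Parcel C| = 0.
|Parcel A ∪ Parcel B ∪ Parcel C| = 46 − 2 + 0 = 44.00.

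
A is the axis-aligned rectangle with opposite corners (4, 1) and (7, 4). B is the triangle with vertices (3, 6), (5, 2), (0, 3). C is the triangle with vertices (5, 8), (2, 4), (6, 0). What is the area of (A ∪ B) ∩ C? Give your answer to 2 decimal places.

8.14

|A ∪ B| = 17.1.
|(A ∪ B) ∩ C| = 8.14.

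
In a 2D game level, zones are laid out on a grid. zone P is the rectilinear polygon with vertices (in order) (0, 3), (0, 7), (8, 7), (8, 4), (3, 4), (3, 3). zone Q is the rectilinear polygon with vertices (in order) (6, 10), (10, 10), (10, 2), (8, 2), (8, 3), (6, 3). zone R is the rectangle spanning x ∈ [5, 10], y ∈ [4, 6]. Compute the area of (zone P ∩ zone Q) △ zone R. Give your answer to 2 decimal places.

|zone P ∩ zone Q| = 6.
|(zone P ∩ zone Q) ∩ zone R| = 4.
|(zone P ∩ zone Q) △ zone R| = 6 + 10 − 8 = 8.00.

8.00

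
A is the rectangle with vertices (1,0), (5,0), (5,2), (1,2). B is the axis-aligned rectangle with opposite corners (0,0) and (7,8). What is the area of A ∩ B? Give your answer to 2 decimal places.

8.00

|A∩B|: x∈[1,5], y∈[0,2] → 4·2 = 8.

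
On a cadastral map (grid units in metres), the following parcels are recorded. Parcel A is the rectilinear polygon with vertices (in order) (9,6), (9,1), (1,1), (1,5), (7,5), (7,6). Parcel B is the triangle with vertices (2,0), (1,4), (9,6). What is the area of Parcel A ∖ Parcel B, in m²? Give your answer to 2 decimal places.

18.21

|Parcel A| = 34, |Parcel A∩Parcel B| = 15.7917.
|Parcel A ∖ Parcel B| = |Parcel A| − |Parcel A∩Parcel B| = 34 − 15.7917 = 18.21.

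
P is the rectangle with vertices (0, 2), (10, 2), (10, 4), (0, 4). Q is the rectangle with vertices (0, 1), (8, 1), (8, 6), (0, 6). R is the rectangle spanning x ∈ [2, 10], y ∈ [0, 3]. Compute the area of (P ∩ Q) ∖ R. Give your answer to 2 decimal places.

|P ∩ Q| = 16.
|(P ∩ Q) ∩ R| = 6.
|(P ∩ Q) ∖ R| = 16 − 6 = 10.00.

10.00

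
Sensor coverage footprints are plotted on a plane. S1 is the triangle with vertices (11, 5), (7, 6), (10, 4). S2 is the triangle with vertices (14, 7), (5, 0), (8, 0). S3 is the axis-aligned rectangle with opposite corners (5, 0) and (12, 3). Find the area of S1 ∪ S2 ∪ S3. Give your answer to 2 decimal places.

By inclusion–exclusion:
Individual areas: |S1| = 2.5, |S2| = 10.5, |S3| = 21.
|S1∩S2| = 0.
|S1∩S3| = 0.
|S2∩S3| = 7.0714.
|S1∩S2∩S3| = 0.
|S1 ∪ S2 ∪ S3| = 34 − 7.0714 + 0 = 26.93.

26.93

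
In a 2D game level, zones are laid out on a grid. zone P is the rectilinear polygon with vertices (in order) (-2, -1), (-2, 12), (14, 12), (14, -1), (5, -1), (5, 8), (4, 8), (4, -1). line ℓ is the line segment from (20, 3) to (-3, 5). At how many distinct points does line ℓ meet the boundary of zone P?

The segment meets the boundary at (-2,4.913), (4,4.391), (5,4.304), (14,3.522).

4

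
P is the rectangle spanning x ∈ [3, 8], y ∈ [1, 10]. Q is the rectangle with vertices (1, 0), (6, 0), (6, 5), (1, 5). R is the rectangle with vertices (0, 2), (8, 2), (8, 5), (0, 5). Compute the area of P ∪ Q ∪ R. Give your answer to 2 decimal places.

61.00

By inclusion–exclusion:
Individual areas: |P| = 45, |Q| = 25, |R| = 24.
|P∩Q|: x∈[3,6], y∈[1,5] → 3·4 = 12.
|P∩R|: x∈[3,8], y∈[2,5] → 5·3 = 15.
|Q∩R|: x∈[1,6], y∈[2,5] → 5·3 = 15.
|P∩Q∩R| = 9.
|P ∪ Q ∪ R| = 94 − 42 + 9 = 61.00.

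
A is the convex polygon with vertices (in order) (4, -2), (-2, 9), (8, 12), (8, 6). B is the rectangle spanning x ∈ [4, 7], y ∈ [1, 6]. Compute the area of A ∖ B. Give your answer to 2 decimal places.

|A| = 76, |A∩B| = 12.75.
|A ∖ B| = |A| − |A∩B| = 76 − 12.75 = 63.25.

63.25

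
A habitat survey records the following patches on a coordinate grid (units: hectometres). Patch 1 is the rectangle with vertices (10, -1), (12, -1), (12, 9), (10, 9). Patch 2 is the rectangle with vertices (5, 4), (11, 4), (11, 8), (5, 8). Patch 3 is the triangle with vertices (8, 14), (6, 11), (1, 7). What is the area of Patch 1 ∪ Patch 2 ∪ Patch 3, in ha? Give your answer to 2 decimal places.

43.50

By inclusion–exclusion:
Individual areas: |Patch 1| = 20, |Patch 2| = 24, |Patch 3| = 3.5.
|Patch 1∩Patch 2|: x∈[10,11], y∈[4,8] → 1·4 = 4.
|Patch 1∩Patch 3| = 0.
|Patch 2∩Patch 3| = 0.
|Patch 1∩Patch 2∩Patch 3| = 0.
|Patch 1 ∪ Patch 2 ∪ Patch 3| = 47.5 − 4 + 0 = 43.50.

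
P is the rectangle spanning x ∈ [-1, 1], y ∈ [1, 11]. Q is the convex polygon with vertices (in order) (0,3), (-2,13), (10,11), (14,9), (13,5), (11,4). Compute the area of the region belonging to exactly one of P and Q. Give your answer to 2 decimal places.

|P| = 20, |Q| = 113.5, |P∩Q| = 13.4545.
|P △ Q| = |P| + |Q| − 2·|P∩Q| = 20 + 113.5 − 26.9091 = 106.59.

106.59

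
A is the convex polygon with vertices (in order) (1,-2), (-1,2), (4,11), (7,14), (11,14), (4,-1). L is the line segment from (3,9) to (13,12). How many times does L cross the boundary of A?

1

The segment meets the boundary at (9.589,10.977).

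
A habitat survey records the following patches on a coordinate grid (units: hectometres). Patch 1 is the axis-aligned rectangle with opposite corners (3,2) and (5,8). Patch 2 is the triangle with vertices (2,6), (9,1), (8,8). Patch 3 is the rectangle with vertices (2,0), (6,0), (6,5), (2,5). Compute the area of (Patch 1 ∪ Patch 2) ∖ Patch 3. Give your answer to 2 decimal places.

|Patch 1 ∪ Patch 2| = 29.8095.
|(Patch 1 ∪ Patch 2) ∩ Patch 3| = 7.5.
|(Patch 1 ∪ Patch 2) ∖ Patch 3| = 29.8095 − 7.5 = 22.31.

22.31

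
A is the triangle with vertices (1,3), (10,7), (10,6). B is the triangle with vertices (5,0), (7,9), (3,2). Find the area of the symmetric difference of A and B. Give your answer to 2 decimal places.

13.82

|A| = 4.5, |B| = 11, |A∩B| = 0.8416.
|A △ B| = |A| + |B| − 2·|A∩B| = 4.5 + 11 − 1.6832 = 13.82.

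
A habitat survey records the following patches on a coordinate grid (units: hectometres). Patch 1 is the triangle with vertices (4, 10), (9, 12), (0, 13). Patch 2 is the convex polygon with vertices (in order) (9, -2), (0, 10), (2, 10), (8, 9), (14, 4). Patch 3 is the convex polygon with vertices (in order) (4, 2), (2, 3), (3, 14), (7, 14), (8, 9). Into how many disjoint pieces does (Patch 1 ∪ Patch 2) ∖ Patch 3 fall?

(Patch 1 ∪ Patch 2) ∖ Patch 3 splits into 4 disjoint pieces (area 2.5055, area 0.6195, area 4.0994, area 50.4865).

4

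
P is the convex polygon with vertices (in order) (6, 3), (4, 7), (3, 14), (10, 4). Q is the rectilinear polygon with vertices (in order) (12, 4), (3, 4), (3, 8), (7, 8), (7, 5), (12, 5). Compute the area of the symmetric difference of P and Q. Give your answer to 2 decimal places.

|P| = 28.5, |Q| = 21, |P∩Q| = 12.4714.
|P △ Q| = |P| + |Q| − 2·|P∩Q| = 28.5 + 21 − 24.9429 = 24.56.

24.56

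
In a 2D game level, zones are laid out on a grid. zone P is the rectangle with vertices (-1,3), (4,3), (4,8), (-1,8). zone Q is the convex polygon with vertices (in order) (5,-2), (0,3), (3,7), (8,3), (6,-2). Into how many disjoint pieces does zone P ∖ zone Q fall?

1

zone P ∖ zone Q is a single connected region.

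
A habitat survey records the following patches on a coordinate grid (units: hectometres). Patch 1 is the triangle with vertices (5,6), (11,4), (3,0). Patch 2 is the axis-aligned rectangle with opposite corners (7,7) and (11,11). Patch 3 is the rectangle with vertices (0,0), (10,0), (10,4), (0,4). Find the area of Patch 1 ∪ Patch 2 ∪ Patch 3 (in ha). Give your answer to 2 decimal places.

62.92

By inclusion–exclusion:
Individual areas: |Patch 1| = 20, |Patch 2| = 16, |Patch 3| = 40.
|Patch 1∩Patch 2| = 0.
|Patch 1∩Patch 3| = 13.0833.
|Patch 2∩Patch 3| = 0 (no overlap).
|Patch 1∩Patch 2∩Patch 3| = 0.
|Patch 1 ∪ Patch 2 ∪ Patch 3| = 76 − 13.0833 + 0 = 62.92.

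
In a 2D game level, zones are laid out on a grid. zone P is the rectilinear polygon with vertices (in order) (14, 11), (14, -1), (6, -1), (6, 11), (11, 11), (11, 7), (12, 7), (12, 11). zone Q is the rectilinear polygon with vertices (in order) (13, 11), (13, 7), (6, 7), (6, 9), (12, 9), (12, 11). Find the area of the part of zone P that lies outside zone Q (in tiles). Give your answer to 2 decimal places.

|zone P| = 92, |zone P∩zone Q| = 14.
|zone P ∖ zone Q| = |zone P| − |zone P∩zone Q| = 92 − 14 = 78.00.

78.00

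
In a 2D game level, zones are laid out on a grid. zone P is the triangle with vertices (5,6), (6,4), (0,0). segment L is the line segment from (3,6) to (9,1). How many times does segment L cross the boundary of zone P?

The segment meets the boundary at (5.667,3.778), (4.18,5.016).

2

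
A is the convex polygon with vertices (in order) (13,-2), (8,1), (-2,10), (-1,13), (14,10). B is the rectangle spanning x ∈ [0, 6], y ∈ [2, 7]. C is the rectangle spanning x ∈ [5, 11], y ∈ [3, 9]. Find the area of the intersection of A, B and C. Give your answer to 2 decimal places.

3.73

The intersection is the polygon with vertices (6,7), (6,3), (5.778,3), (5,3.7), (5,7).
By the shoelace formula its area is 3.73.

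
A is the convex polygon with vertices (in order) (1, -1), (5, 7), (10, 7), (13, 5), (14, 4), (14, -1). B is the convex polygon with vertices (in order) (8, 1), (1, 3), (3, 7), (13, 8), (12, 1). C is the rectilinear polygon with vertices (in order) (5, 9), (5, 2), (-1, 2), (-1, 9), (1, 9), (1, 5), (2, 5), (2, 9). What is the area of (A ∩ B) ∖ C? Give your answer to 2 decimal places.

|A ∩ B| = 46.587.
|(A ∩ B) ∩ C| = 5.75.
|(A ∩ B) ∖ C| = 46.587 − 5.75 = 40.84.

40.84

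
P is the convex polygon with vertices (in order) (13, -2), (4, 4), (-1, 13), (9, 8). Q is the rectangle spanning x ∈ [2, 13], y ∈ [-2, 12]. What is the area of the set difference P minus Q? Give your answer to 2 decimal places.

5.85

|P| = 65.5, |P∩Q| = 59.65.
|P ∖ Q| = |P| − |P∩Q| = 65.5 − 59.65 = 5.85.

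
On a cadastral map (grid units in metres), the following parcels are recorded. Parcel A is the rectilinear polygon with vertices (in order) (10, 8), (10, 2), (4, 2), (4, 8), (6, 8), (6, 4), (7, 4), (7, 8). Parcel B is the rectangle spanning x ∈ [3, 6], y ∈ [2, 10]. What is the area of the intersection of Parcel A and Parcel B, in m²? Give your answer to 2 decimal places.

12.00

The intersection is the polygon with vertices (4,2), (4,8), (6,8), (6,4), (6,2).
By the shoelace formula its area is 12.00.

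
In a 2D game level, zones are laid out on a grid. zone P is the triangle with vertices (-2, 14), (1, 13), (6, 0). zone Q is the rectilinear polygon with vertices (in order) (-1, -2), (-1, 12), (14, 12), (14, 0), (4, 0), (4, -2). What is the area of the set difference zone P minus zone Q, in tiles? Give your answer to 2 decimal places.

|zone P| = 17, |zone P∩zone Q| = 13.4505.
|zone P ∖ zone Q| = |zone P| − |zone P∩zone Q| = 17 − 13.4505 = 3.55.

3.55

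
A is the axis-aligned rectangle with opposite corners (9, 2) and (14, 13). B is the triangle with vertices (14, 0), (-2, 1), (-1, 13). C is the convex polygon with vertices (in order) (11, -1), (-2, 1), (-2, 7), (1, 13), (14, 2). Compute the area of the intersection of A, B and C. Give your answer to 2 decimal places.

3.14

The intersection is the polygon with vertices (9,4.333), (11.692,2), (9,2).
By the shoelace formula its area is 3.14.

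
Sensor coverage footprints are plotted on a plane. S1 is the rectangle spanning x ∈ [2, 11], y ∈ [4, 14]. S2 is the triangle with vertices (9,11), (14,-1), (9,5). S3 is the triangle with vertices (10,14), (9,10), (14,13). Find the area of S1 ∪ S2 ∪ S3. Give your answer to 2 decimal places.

By inclusion–exclusion:
Individual areas: |S1| = 90, |S2| = 15, |S3| = 8.5.
|S1∩S2| = 8.7833.
|S1∩S3| = 4.675.
|S2∩S3| = 0.0885.
|S1∩S2∩S3| = 0.0885.
|S1 ∪ S2 ∪ S3| = 113.5 − 13.5469 + 0.0885 = 100.04.

100.04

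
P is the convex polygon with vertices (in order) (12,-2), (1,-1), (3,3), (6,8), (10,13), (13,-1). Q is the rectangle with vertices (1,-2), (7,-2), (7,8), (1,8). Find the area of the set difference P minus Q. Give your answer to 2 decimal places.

62.36

|P| = 96.5, |P∩Q| = 34.1364.
|P ∖ Q| = |P| − |P∩Q| = 96.5 − 34.1364 = 62.36.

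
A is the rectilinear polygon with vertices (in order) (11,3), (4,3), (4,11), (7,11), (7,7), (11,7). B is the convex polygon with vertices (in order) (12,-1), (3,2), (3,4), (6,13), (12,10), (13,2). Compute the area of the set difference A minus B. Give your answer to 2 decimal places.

|A| = 40, |A∩B| = 37.3333.
|A ∖ B| = |A| − |A∩B| = 40 − 37.3333 = 2.67.

2.67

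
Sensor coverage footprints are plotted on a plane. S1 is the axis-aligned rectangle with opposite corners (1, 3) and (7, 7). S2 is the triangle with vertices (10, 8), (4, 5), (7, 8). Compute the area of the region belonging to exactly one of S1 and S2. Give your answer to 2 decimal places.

|S1| = 24, |S2| = 4.5, |S1∩S2| = 1.75.
|S1 △ S2| = |S1| + |S2| − 2·|S1∩S2| = 24 + 4.5 − 3.5 = 25.00.

25.00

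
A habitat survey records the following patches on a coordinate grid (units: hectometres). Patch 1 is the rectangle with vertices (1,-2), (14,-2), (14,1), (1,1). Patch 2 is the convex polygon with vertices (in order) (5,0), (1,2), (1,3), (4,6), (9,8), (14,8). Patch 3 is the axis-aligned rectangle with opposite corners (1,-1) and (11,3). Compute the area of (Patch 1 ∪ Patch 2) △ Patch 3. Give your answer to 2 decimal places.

62.94

|Patch 1 ∪ Patch 2| = 85.9375.
|(Patch 1 ∪ Patch 2) ∩ Patch 3| = 31.5.
|(Patch 1 ∪ Patch 2) △ Patch 3| = 85.9375 + 40 − 63 = 62.94.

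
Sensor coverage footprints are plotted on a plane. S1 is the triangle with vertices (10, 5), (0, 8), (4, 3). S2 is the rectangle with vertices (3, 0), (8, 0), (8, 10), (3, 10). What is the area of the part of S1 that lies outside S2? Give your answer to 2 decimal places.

|S1| = 19, |S1∩S2| = 13.4583.
|S1 ∖ S2| = |S1| − |S1∩S2| = 19 − 13.4583 = 5.54.

5.54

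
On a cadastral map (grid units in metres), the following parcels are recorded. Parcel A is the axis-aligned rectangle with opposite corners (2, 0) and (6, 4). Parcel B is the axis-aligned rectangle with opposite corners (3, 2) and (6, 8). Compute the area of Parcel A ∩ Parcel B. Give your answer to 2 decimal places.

|Parcel A∩Parcel B|: x∈[3,6], y∈[2,4] → 3·2 = 6.

6.00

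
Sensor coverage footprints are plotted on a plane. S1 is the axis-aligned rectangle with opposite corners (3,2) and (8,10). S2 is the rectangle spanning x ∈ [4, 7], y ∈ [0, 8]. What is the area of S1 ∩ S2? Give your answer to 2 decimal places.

|S1∩S2|: x∈[4,7], y∈[2,8] → 3·6 = 18.

18.00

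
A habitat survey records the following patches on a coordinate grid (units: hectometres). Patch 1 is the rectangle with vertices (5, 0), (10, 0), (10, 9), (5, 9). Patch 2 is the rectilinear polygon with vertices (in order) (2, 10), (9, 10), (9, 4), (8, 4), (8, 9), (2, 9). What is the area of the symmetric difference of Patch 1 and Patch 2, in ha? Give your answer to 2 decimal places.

47.00

|Patch 1| = 45, |Patch 2| = 12, |Patch 1∩Patch 2| = 5.
|Patch 1 △ Patch 2| = |Patch 1| + |Patch 2| − 2·|Patch 1∩Patch 2| = 45 + 12 − 10 = 47.00.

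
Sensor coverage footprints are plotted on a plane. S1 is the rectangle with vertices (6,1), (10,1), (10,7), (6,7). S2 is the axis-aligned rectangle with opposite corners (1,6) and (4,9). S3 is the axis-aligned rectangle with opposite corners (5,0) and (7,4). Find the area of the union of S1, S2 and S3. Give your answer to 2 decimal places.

38.00

By inclusion–exclusion:
Individual areas: |S1| = 24, |S2| = 9, |S3| = 8.
|S1∩S2| = 0 (no overlap).
|S1∩S3|: x∈[6,7], y∈[1,4] → 1·3 = 3.
|S2∩S3| = 0 (no overlap).
|S1∩S2∩S3| = 0.
|S1 ∪ S2 ∪ S3| = 41 − 3 + 0 = 38.00.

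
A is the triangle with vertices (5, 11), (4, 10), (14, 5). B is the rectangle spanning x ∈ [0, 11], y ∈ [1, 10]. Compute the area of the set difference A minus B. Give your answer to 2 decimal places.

2.00

|A| = 7.5, |A∩B| = 5.5.
|A ∖ B| = |A| − |A∩B| = 7.5 − 5.5 = 2.00.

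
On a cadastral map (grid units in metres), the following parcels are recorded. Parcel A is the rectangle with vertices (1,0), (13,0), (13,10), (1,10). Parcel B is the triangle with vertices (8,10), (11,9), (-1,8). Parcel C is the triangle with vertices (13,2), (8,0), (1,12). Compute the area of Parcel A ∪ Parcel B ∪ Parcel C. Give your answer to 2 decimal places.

By inclusion–exclusion:
Individual areas: |Parcel A| = 120, |Parcel B| = 7.5, |Parcel C| = 37.
|Parcel A∩Parcel B| = 7.2222.
|Parcel A∩Parcel C| = 35.7667.
|Parcel B∩Parcel C| = 1.2038.
|Parcel A∩Parcel B∩Parcel C| = 1.2038.
|Parcel A ∪ Parcel B ∪ Parcel C| = 164.5 − 44.1927 + 1.2038 = 121.51.

121.51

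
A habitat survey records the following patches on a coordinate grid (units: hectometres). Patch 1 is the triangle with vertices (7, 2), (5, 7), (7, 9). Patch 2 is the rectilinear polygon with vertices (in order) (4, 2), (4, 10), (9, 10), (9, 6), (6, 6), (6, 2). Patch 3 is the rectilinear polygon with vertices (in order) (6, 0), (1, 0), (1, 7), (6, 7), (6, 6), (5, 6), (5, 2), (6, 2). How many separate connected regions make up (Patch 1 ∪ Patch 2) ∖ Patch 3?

1

(Patch 1 ∪ Patch 2) ∖ Patch 3 is a single connected region.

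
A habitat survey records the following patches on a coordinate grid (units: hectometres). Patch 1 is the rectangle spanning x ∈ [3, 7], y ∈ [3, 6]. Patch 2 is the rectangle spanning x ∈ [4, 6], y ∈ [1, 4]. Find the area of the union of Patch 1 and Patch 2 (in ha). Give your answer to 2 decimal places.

16.00

By inclusion–exclusion:
Individual areas: |Patch 1| = 12, |Patch 2| = 6.
|Patch 1∩Patch 2|: x∈[4,6], y∈[3,4] → 2·1 = 2.
|Patch 1 ∪ Patch 2| = 18 − 2 = 16.00.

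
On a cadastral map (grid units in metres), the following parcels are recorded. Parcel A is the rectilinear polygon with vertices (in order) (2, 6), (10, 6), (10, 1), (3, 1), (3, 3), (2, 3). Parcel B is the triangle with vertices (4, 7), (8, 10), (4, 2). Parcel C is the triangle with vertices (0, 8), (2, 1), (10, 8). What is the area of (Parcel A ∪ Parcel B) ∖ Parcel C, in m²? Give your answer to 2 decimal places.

26.94

|Parcel A ∪ Parcel B| = 44.
|(Parcel A ∪ Parcel B) ∩ Parcel C| = 17.0565.
|(Parcel A ∪ Parcel B) ∖ Parcel C| = 44 − 17.0565 = 26.94.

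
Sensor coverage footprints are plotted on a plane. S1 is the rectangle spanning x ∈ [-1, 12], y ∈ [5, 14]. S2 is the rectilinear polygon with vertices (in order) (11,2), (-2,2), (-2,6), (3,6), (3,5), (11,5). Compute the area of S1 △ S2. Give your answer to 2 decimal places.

|S1| = 117, |S2| = 44, |S1∩S2| = 4.
|S1 △ S2| = |S1| + |S2| − 2·|S1∩S2| = 117 + 44 − 8 = 153.00.

153.00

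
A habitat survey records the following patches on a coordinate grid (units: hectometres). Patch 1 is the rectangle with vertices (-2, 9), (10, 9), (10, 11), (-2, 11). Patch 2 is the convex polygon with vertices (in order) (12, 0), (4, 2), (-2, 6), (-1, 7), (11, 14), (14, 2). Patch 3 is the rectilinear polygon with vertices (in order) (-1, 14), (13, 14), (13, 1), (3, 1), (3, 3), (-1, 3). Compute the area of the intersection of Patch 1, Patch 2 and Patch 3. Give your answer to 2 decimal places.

The intersection is the polygon with vertices (10,9), (2.429,9), (5.857,11), (10,11).
By the shoelace formula its area is 11.71.

11.71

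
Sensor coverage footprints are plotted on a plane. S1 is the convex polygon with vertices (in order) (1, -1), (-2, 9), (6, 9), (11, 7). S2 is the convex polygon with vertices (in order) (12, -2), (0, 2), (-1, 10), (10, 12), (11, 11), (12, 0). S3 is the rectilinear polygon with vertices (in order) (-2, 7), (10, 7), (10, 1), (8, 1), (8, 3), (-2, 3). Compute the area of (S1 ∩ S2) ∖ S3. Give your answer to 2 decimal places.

|S1 ∩ S2| = 62.0615.
|(S1 ∩ S2) ∩ S3| = 35.1.
|(S1 ∩ S2) ∖ S3| = 62.0615 − 35.1 = 26.96.

26.96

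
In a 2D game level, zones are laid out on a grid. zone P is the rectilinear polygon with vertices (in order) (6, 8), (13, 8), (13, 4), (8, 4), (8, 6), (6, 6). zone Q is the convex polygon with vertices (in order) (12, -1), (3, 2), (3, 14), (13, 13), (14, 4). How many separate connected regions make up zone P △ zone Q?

1

zone P △ zone Q is a single connected region.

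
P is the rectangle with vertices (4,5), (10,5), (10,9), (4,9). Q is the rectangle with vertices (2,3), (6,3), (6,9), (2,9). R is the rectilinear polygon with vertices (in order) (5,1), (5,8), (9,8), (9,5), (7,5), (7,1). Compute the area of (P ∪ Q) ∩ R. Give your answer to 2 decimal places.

14.00

The region (P ∪ Q) ∩ R is the polygon with vertices (7,5), (6,5), (6,3), (5,3), (5,8), (9,8), (9,5).
By the shoelace formula its area is 14.00.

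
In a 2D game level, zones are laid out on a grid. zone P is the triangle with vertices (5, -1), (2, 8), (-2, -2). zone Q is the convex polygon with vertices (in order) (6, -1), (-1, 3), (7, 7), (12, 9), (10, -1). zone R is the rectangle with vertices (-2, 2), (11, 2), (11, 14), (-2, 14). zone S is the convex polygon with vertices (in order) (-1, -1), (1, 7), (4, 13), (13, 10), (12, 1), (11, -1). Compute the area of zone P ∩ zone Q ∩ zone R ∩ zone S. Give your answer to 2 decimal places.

8.06

The intersection is the polygon with vertices (0.25,3.625), (3,5), (4,2), (0.75,2), (-0.125,2.5), (0,3).
By the shoelace formula its area is 8.06.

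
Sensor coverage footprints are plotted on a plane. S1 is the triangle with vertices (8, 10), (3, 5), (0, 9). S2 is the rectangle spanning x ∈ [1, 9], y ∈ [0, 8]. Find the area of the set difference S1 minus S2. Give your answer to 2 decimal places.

9.67

|S1| = 17.5, |S1∩S2| = 7.8333.
|S1 ∖ S2| = |S1| − |S1∩S2| = 17.5 − 7.8333 = 9.67.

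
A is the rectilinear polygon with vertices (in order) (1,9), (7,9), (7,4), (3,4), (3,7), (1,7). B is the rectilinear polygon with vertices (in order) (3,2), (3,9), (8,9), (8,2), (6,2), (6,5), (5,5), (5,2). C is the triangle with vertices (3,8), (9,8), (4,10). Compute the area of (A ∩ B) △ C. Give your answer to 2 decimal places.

|A ∩ B| = 19.
|(A ∩ B) ∩ C| = 3.7.
|(A ∩ B) △ C| = 19 + 6 − 7.4 = 17.60.

17.60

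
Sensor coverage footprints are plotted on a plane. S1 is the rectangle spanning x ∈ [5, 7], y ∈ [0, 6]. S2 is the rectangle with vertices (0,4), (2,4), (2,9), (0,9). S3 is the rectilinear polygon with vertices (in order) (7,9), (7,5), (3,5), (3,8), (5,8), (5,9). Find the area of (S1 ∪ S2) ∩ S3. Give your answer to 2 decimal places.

2.00

The region (S1 ∪ S2) ∩ S3 is the polygon with vertices (7,5), (5,5), (5,6), (7,6).
By the shoelace formula its area is 2.00.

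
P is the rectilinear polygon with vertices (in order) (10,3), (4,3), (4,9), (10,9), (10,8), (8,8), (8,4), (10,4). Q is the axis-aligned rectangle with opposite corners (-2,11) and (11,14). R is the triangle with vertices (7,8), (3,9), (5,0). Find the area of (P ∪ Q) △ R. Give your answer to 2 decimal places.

58.50

|P ∪ Q| = 67.
|(P ∪ Q) ∩ R| = 12.75.
|(P ∪ Q) △ R| = 67 + 17 − 25.5 = 58.50.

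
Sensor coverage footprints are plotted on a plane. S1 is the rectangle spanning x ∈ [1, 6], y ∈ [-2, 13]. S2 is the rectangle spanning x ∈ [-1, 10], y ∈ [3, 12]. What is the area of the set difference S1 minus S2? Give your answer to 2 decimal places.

|S1∩S2|: x∈[1,6], y∈[3,12] → 5·9 = 45.
|S1| = 75.
|S1 ∖ S2| = |S1| − |S1∩S2| = 75 − 45 = 30.00.

30.00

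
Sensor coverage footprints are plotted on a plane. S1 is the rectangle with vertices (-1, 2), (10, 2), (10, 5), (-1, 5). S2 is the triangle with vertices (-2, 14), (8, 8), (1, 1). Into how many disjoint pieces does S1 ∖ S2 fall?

2

S1 ∖ S2 splits into 2 disjoint pieces (area 19.5, area 4.2692).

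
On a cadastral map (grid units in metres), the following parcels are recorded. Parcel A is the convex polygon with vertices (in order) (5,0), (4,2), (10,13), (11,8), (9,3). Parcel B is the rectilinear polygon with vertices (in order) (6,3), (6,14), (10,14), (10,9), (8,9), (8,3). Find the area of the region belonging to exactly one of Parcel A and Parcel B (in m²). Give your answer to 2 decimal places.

|Parcel A| = 37.5, |Parcel B| = 32, |Parcel A∩Parcel B| = 13.3333.
|Parcel A △ Parcel B| = |Parcel A| + |Parcel B| − 2·|Parcel A∩Parcel B| = 37.5 + 32 − 26.6667 = 42.83.

42.83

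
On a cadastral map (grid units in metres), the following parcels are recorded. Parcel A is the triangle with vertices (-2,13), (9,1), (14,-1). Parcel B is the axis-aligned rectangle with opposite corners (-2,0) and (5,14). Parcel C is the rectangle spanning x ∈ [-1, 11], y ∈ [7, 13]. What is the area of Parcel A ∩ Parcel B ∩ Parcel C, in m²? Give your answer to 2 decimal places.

3.96

The intersection is the polygon with vertices (4.857,7), (3.5,7), (-1,11.909), (-1,12.125).
By the shoelace formula its area is 3.96.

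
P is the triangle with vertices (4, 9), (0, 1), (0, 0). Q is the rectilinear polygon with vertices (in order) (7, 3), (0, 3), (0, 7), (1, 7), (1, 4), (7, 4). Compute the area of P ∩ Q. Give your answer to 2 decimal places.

The intersection is the polygon with vertices (1.5,4), (1.778,4), (1.333,3), (1,3).
By the shoelace formula its area is 0.31.

0.31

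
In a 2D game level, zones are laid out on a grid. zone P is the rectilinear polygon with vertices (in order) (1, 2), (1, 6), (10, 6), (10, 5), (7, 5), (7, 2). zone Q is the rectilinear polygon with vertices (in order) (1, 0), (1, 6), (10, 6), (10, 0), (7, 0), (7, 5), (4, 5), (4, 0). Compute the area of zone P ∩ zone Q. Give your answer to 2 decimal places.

18.00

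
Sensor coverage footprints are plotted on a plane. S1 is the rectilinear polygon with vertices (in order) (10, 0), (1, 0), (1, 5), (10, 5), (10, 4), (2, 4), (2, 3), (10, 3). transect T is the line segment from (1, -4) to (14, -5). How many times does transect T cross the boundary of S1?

0

The segment lies entirely outside S1 and never meets its boundary.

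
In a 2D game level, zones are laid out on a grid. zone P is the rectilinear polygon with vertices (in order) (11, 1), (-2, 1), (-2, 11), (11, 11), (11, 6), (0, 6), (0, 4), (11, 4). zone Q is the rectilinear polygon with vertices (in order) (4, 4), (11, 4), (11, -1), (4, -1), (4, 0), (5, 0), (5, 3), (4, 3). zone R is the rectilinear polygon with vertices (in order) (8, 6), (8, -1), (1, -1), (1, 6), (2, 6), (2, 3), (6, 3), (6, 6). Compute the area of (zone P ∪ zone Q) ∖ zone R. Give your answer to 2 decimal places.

97.00

|zone P ∪ zone Q| = 121.
|(zone P ∪ zone Q) ∩ zone R| = 24.
|(zone P ∪ zone Q) ∖ zone R| = 121 − 24 = 97.00.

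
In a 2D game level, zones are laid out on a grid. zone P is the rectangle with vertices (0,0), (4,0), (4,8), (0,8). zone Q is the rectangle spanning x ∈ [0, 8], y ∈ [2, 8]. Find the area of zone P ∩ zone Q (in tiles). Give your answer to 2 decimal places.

24.00

|zone P∩zone Q|: x∈[0,4], y∈[2,8] → 4·6 = 24.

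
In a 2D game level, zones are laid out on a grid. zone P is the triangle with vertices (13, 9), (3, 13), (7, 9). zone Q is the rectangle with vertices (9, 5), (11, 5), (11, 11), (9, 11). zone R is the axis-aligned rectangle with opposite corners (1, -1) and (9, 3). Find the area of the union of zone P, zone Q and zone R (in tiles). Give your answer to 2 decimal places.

By inclusion–exclusion:
Individual areas: |zone P| = 12, |zone Q| = 12, |zone R| = 32.
|zone P∩zone Q| = 2.4.
|zone P∩zone R| = 0.
|zone Q∩zone R| = 0 (no overlap).
|zone P∩zone Q∩zone R| = 0.
|zone P ∪ zone Q ∪ zone R| = 56 − 2.4 + 0 = 53.60.

53.60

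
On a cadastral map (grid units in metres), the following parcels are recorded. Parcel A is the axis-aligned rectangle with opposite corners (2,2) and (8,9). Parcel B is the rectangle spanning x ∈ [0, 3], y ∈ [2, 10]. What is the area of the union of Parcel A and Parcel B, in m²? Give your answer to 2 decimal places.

59.00

By inclusion–exclusion:
Individual areas: |Parcel A| = 42, |Parcel B| = 24.
|Parcel A∩Parcel B|: x∈[2,3], y∈[2,9] → 1·7 = 7.
|Parcel A ∪ Parcel B| = 66 − 7 = 59.00.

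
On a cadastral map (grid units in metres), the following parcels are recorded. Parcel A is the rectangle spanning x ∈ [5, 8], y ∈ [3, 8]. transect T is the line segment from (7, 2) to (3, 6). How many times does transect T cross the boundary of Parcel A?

2

The segment meets the boundary at (5,4), (6,3).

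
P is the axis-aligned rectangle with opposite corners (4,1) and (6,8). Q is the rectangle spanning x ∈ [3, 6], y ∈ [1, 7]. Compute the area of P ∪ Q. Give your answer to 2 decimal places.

By inclusion–exclusion:
Individual areas: |P| = 14, |Q| = 18.
|P∩Q|: x∈[4,6], y∈[1,7] → 2·6 = 12.
|P ∪ Q| = 32 − 12 = 20.00.

20.00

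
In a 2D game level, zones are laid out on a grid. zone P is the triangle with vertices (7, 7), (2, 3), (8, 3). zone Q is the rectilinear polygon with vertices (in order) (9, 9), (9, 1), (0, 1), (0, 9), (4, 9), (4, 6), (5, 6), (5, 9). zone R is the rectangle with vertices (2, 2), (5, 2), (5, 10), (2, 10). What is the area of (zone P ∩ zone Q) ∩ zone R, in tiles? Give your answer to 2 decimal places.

3.60

The region (zone P ∩ zone Q) ∩ zone R is the polygon with vertices (2,3), (5,5.4), (5,3).
By the shoelace formula its area is 3.60.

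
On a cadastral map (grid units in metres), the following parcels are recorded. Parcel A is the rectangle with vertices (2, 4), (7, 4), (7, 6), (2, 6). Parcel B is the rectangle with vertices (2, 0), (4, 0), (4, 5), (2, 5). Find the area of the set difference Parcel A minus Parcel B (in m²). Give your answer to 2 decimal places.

|Parcel A∩Parcel B|: x∈[2,4], y∈[4,5] → 2·1 = 2.
|Parcel A| = 10.
|Parcel A ∖ Parcel B| = |Parcel A| − |Parcel A∩Parcel B| = 10 − 2 = 8.00.

8.00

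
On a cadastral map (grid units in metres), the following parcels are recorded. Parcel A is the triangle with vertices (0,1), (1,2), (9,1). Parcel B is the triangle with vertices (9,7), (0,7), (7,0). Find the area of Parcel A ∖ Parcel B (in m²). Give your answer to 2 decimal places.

4.03

|Parcel A| = 4.5, |Parcel A∩Parcel B| = 0.4655.
|Parcel A ∖ Parcel B| = |Parcel A| − |Parcel A∩Parcel B| = 4.5 − 0.4655 = 4.03.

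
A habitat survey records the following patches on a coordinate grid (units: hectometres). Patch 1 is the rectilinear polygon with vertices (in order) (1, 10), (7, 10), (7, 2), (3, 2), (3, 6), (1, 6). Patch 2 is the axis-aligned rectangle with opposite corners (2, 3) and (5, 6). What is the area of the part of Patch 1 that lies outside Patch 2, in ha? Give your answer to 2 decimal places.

34.00

|Patch 1| = 40, |Patch 1∩Patch 2| = 6.
|Patch 1 ∖ Patch 2| = |Patch 1| − |Patch 1∩Patch 2| = 40 − 6 = 34.00.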